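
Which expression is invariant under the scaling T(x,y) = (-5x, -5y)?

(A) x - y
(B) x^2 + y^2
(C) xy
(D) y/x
D

Under the uniform scaling T(x,y) = (-5x, -5y):
Substitute the transformed coordinates into each option and compare with the original:
(A) x - y  ->  (-5x) - (-5y) = -5x + 5y   [differs from x - y: not invariant]
(B) x^2 + y^2  ->  (-5x)^2 + (-5y)^2 = 25x^2 + 25y^2   [differs from x^2 + y^2: not invariant]
(C) xy  ->  (-5x)(-5y) = 25xy   [differs from xy: not invariant]
(D) y/x  ->  (-5y)/(-5x) = y/x   [equals y/x: invariant]

Only option (D), y/x, is unchanged by the transformation.
The common factor -5 cancels in a ratio of coordinates, while sums, products and sums of squares pick up factors of -5 or 25.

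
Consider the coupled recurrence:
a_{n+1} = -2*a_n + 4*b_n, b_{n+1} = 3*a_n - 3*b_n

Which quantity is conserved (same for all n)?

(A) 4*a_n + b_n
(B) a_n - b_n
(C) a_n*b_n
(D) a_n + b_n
D

Replace a_n by a_{n+1} = -2*a_n + 4*b_n and b_n by b_{n+1} = 3*a_n - 3*b_n in each option and simplify:
(A) 4*a_n + b_n  ->  4*(-2*a_n + 4*b_n) + (3*a_n - 3*b_n) = -5*a_n + 13*b_n   [not conserved]
(B) a_n - b_n  ->  (-2*a_n + 4*b_n) - (3*a_n - 3*b_n) = -5*a_n + 7*b_n   [not conserved]
(C) a_n*b_n  ->  (-2*a_n + 4*b_n)*(3*a_n - 3*b_n) = -6*a_n^2 + 18*a_n*b_n - 12*b_n^2   [not conserved]
(D) a_n + b_n  ->  (-2*a_n + 4*b_n) + (3*a_n - 3*b_n) = a_n + b_n   [conserved]

Only (D) a_n + b_n returns to itself after one step, so it is the conserved quantity.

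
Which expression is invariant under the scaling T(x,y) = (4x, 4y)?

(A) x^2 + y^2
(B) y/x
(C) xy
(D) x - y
B

Under the uniform scaling T(x,y) = (4x, 4y):
Substitute the transformed coordinates into each option and compare with the original:
(A) x^2 + y^2  ->  (4x)^2 + (4y)^2 = 16x^2 + 16y^2   [differs from x^2 + y^2: not invariant]
(B) y/x  ->  (4y)/(4x) = y/x   [equals y/x: invariant]
(C) xy  ->  (4x)(4y) = 16xy   [differs from xy: not invariant]
(D) x - y  ->  (4x) - (4y) = 4x - 4y   [differs from x - y: not invariant]

Only option (B), y/x, is unchanged by the transformation.
The common factor 4 cancels in a ratio of coordinates, while sums, products and sums of squares pick up factors of 4 or 16.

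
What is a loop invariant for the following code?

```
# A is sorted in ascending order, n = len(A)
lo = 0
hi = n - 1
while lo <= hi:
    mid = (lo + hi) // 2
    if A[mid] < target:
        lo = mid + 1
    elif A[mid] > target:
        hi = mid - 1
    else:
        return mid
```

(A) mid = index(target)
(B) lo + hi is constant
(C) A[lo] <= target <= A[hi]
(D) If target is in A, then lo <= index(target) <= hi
D

A loop invariant must hold before the first iteration and be re-established by every execution of the body.

(D) If target is in A, then lo <= index(target) <= hi: Before the loop [lo, hi] = [0, n-1] covers every index. When A[mid] < target, sortedness puts target strictly to the right of mid, so setting lo = mid + 1 keeps index(target) in [lo, hi]; symmetrically for hi = mid - 1. Hence 'if target is in A then lo <= index(target) <= hi' holds after every iteration, and when lo > hi it proves target is absent.

The other options fail:
(A) mid = index(target): mid is just the current probe; it equals index(target) only on the iteration that returns.
(B) lo + hi is constant: each iteration moves exactly one of lo, hi, so lo + hi changes (e.g. 0 + (n-1) becomes (mid+1) + (n-1)).
(C) A[lo] <= target <= A[hi]: fails when target is not in A (e.g. target < A[0] already violates it before the loop), so it is not maintained in general.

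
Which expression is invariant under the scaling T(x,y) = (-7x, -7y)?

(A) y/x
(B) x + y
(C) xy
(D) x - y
A

Under the uniform scaling T(x,y) = (-7x, -7y):
Substitute the transformed coordinates into each option and compare with the original:
(A) y/x  ->  (-7y)/(-7x) = y/x   [equals y/x: invariant]
(B) x + y  ->  (-7x) + (-7y) = -7x - 7y   [differs from x + y: not invariant]
(C) xy  ->  (-7x)(-7y) = 49xy   [differs from xy: not invariant]
(D) x - y  ->  (-7x) - (-7y) = -7x + 7y   [differs from x - y: not invariant]

Only option (A), y/x, is unchanged by the transformation.
The common factor -7 cancels in a ratio of coordinates, while sums, products and sums of squares pick up factors of -7 or 49.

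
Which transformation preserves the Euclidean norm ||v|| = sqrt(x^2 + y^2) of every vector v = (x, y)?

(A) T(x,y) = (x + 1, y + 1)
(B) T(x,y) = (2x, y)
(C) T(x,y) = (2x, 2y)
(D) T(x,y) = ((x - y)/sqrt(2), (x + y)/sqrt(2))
D

A transformation preserves a norm if ||T(v)|| = ||v|| for every v; a single vector where the norm changes rules an option out.

(A) T(x,y) = (x + 1, y + 1): v = (1, 0) has norm sqrt((1)^2 + (0)^2) = 1, but T(v) = (2, 1) has norm sqrt(5) -- not preserved.
(B) T(x,y) = (2x, y): v = (1, 0) has norm sqrt((1)^2 + (0)^2) = 1, but T(v) = (2, 0) has norm 2 -- not preserved.
(C) T(x,y) = (2x, 2y): v = (1, 0) has norm sqrt((1)^2 + (0)^2) = 1, but T(v) = (2, 0) has norm 2 -- not preserved.
(D) T(x,y) = ((x - y)/sqrt(2), (x + y)/sqrt(2)): preserves the norm -- it is an orthogonal map (a rotation/reflection), and (sqrt(2)(x - y)/2)^2 + (sqrt(2)(x + y)/2)^2 simplifies to x^2 + y^2.

Therefore the answer is (D).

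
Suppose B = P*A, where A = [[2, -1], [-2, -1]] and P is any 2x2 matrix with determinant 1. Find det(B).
-4

By the multiplicative property of determinants, det(B) = det(P*A) = det(P) * det(A) = det(A),
so the determinant is invariant under multiplication by any determinant-1 matrix; we just need det(A).

det(A) = (2)(-1) - (-1)(-2) = -2 - 2 = -4

Therefore det(B) = 1 * (-4) = -4.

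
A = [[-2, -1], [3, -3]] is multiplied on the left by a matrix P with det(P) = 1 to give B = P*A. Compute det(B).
9

By the multiplicative property of determinants, det(B) = det(P*A) = det(P) * det(A) = det(A),
so the determinant is invariant under multiplication by any determinant-1 matrix; we just need det(A).

det(A) = (-2)(-3) - (-1)(3) = 6 - (-3) = 9

Therefore det(B) = 1 * 9 = 9.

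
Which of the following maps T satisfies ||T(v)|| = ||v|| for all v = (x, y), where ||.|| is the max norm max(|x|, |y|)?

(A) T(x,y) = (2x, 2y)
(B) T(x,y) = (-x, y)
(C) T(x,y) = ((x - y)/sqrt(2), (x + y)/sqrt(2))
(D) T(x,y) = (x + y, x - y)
B

A transformation preserves a norm if ||T(v)|| = ||v|| for every v; a single vector where the norm changes rules an option out.

(A) T(x,y) = (2x, 2y): v = (1, 0) has norm max(|1|, |0|) = 1, but T(v) = (2, 0) has norm 2 -- not preserved.
(B) T(x,y) = (-x, y): preserves the norm -- it only permutes the coordinates and/or flips signs, which leaves max(|x|, |y|) unchanged.
(C) T(x,y) = ((x - y)/sqrt(2), (x + y)/sqrt(2)): v = (1, 0) has norm max(|1|, |0|) = 1, but T(v) = (sqrt(2)/2, sqrt(2)/2) has norm sqrt(2)/2 -- not preserved.
(D) T(x,y) = (x + y, x - y): v = (1, 1) has norm max(|1|, |1|) = 1, but T(v) = (2, 0) has norm 2 -- not preserved.

Therefore the answer is (B).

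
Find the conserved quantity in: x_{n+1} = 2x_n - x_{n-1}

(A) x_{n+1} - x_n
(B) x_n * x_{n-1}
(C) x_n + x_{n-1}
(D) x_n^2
A

For the recurrence x_{n+1} = 2x_n - x_{n-1}:

If x_{n+1} = 2x_n - x_{n-1}, then:
x_{n+1} - x_n = x_n - x_{n-1}
The first difference is constant throughout the sequence.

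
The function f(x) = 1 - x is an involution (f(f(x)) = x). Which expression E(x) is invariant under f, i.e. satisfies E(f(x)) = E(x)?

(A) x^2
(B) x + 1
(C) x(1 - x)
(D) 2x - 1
C

Replace x by f(x) = 1 - x in each option and simplify. As a quick numerical cross-check, also compare E(3) with E(f(3)) = E(-2).

(A) x^2  ->  (1 - x)^2 = (x - 1)^2; check: E(3) = 9 but E(-2) = 4.   [not invariant]
(B) x + 1  ->  (1 - x) + 1 = 2 - x; check: E(3) = 4 but E(-2) = -1.   [not invariant]
(C) x(1 - x)  ->  (1 - x)(1 - (1 - x)), which simplifies back to x(1 - x); check: E(3) = -6, E(-2) = -6.   [invariant]
(D) 2x - 1  ->  2(1 - x) - 1 = 1 - 2x; check: E(3) = 5 but E(-2) = -5.   [not invariant]

Only (C) is unchanged. E is symmetric under swapping x with f(x) = 1 - x, which is exactly what an involution does.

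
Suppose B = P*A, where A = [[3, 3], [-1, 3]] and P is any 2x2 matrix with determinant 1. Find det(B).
12

By the multiplicative property of determinants, det(B) = det(P*A) = det(P) * det(A) = det(A),
so the determinant is invariant under multiplication by any determinant-1 matrix; we just need det(A).

det(A) = (3)(3) - (3)(-1) = 9 - (-3) = 12

Therefore det(B) = 1 * 12 = 12.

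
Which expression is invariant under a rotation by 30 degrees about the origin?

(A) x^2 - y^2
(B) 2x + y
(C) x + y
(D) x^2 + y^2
D

A rotation by 30 degrees sends (x, y) to (sqrt(3)x/2 - y/2, x/2 + sqrt(3)y/2).
Substitute the transformed coordinates into each option and compare with the original:
(A) x^2 - y^2  ->  (sqrt(3)x/2 - y/2)^2 - (x/2 + sqrt(3)y/2)^2 = x^2/2 - sqrt(3)xy - y^2/2   [differs from x^2 - y^2: not invariant]
(B) 2x + y  ->  2(sqrt(3)x/2 - y/2) + (x/2 + sqrt(3)y/2) = x/2 + sqrt(3)x - y + sqrt(3)y/2   [differs from 2x + y: not invariant]
(C) x + y  ->  (sqrt(3)x/2 - y/2) + (x/2 + sqrt(3)y/2) = x/2 + sqrt(3)x/2 - y/2 + sqrt(3)y/2   [differs from x + y: not invariant]
(D) x^2 + y^2  ->  (sqrt(3)x/2 - y/2)^2 + (x/2 + sqrt(3)y/2)^2 = x^2 + y^2   [equals x^2 + y^2: invariant]

Only option (D), x^2 + y^2, is unchanged by the transformation.
Geometrically, x^2 + y^2 is the squared distance from the origin, which every rotation about the origin preserves.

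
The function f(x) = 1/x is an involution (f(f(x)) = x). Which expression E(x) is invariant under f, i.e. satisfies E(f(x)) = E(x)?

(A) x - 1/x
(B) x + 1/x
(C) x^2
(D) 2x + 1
B

Replace x by f(x) = 1/x in each option and simplify. As a quick numerical cross-check, also compare E(3) with E(f(3)) = E(1/3).

(A) x - 1/x  ->  (1/x) - 1/(1/x) = -x + 1/x; check: E(3) = 8/3 but E(1/3) = -8/3.   [not invariant]
(B) x + 1/x  ->  (1/x) + 1/(1/x), which simplifies back to x + 1/x; check: E(3) = 10/3, E(1/3) = 10/3.   [invariant]
(C) x^2  ->  (1/x)^2 = x^(-2); check: E(3) = 9 but E(1/3) = 1/9.   [not invariant]
(D) 2x + 1  ->  2(1/x) + 1 = (x + 2)/x; check: E(3) = 7 but E(1/3) = 5/3.   [not invariant]

Only (B) is unchanged. E is symmetric under swapping x with f(x) = 1/x, which is exactly what an involution does.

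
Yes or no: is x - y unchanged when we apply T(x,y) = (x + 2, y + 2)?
Yes

Substitute T(x,y) = (x + 2, y + 2) into the expression and compare with the original.

Original: x - y
After applying T: (x + 2) - (y + 2) = x - y

This is identical to the original x - y, so the expression is invariant.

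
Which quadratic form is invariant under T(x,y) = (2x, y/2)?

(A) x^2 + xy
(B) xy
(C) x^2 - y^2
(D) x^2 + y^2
B

T multiplies x by 2 and divides y by 2.
Substitute the transformed coordinates into each option and compare with the original:
(A) x^2 + xy  ->  (2x)^2 + (2x)(y/2) = 4x^2 + xy   [differs from x^2 + xy: not invariant]
(B) xy  ->  (2x)(y/2) = xy   [equals xy: invariant]
(C) x^2 - y^2  ->  (2x)^2 - (y/2)^2 = 4x^2 - y^2/4   [differs from x^2 - y^2: not invariant]
(D) x^2 + y^2  ->  (2x)^2 + (y/2)^2 = 4x^2 + y^2/4   [differs from x^2 + y^2: not invariant]

Only option (B), xy, is unchanged by the transformation.
The factors 2 and 1/2 cancel only in the pure product xy.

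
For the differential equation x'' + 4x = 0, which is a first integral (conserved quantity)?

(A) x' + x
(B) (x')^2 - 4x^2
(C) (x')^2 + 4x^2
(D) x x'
C

A first integral I satisfies dI/dt = 0 along every solution. Differentiate each option and use the equation of motion:
(A) d/dt[x' + x] = x'' + x' = -4x + x', not identically 0
(B) d/dt[(x')^2 - 4x^2] = 2x'x'' - 8x x' = -16x x', not identically 0
(C) d/dt[(x')^2 + 4x^2] = 2x'x'' + 8x x' = 2x'(-4x) + 8x x' = 0
(D) d/dt[x x'] = (x')^2 + x x'' = (x')^2 - 4x^2, not identically 0

Only (C) has zero time-derivative. So the energy-like quantity (x')^2 + 4x^2 is the first integral.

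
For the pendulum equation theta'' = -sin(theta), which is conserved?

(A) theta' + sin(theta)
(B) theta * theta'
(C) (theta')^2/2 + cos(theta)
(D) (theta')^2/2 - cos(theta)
D

A first integral I satisfies dI/dt = 0 along every solution. Differentiate each option and use the equation of motion:
(A) d/dt[theta' + sin(theta)] = theta'' + cos(theta) theta' = -sin(theta) + theta' cos(theta), not identically 0
(B) d/dt[theta * theta'] = (theta')^2 + theta theta'' = (theta')^2 - theta sin(theta), not identically 0
(C) d/dt[(theta')^2/2 + cos(theta)] = theta' theta'' - sin(theta) theta' = -2 theta' sin(theta), not identically 0
(D) d/dt[(theta')^2/2 - cos(theta)] = theta' theta'' + sin(theta) theta' = theta'(-sin(theta)) + theta' sin(theta) = 0

Only (D) has zero time-derivative. This is the total energy: kinetic (theta')^2/2 plus potential -cos(theta).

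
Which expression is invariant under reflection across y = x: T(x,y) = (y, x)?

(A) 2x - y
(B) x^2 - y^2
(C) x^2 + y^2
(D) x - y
C

The map is reflection across y = x: T(x,y) = (y, x).
Substitute the transformed coordinates into each option and compare with the original:
(A) 2x - y  ->  2(y) - (x) = -x + 2y   [differs from 2x - y: not invariant]
(B) x^2 - y^2  ->  (y)^2 - (x)^2 = -x^2 + y^2   [differs from x^2 - y^2: not invariant]
(C) x^2 + y^2  ->  (y)^2 + (x)^2 = x^2 + y^2   [equals x^2 + y^2: invariant]
(D) x - y  ->  (y) - (x) = -x + y   [differs from x - y: not invariant]

Only option (C), x^2 + y^2, is unchanged by the transformation.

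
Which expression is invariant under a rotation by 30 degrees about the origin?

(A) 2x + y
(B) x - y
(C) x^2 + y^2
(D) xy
C

A rotation by 30 degrees sends (x, y) to (sqrt(3)x/2 - y/2, x/2 + sqrt(3)y/2).
Substitute the transformed coordinates into each option and compare with the original:
(A) 2x + y  ->  2(sqrt(3)x/2 - y/2) + (x/2 + sqrt(3)y/2) = x/2 + sqrt(3)x - y + sqrt(3)y/2   [differs from 2x + y: not invariant]
(B) x - y  ->  (sqrt(3)x/2 - y/2) - (x/2 + sqrt(3)y/2) = -x/2 + sqrt(3)x/2 - sqrt(3)y/2 - y/2   [differs from x - y: not invariant]
(C) x^2 + y^2  ->  (sqrt(3)x/2 - y/2)^2 + (x/2 + sqrt(3)y/2)^2 = x^2 + y^2   [equals x^2 + y^2: invariant]
(D) xy  ->  (sqrt(3)x/2 - y/2)(x/2 + sqrt(3)y/2) = sqrt(3)x^2/4 + xy/2 - sqrt(3)y^2/4   [differs from xy: not invariant]

Only option (C), x^2 + y^2, is unchanged by the transformation.
Geometrically, x^2 + y^2 is the squared distance from the origin, which every rotation about the origin preserves.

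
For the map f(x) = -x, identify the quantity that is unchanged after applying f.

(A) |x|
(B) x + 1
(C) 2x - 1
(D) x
A

For f(x) = -x:
Applying f replaces x by -x. Since |-x| = |x|, the absolute value is unchanged by f, whereas x -> -x, 2x - 1 -> -2x - 1 and x + 1 -> -x + 1 all change.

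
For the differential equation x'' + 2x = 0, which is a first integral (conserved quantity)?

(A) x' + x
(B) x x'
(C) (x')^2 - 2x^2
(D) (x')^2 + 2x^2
D

A first integral I satisfies dI/dt = 0 along every solution. Differentiate each option and use the equation of motion:
(A) d/dt[x' + x] = x'' + x' = -2x + x', not identically 0
(B) d/dt[x x'] = (x')^2 + x x'' = (x')^2 - 2x^2, not identically 0
(C) d/dt[(x')^2 - 2x^2] = 2x'x'' - 4x x' = -8x x', not identically 0
(D) d/dt[(x')^2 + 2x^2] = 2x'x'' + 4x x' = 2x'(-2x) + 4x x' = 0

Only (D) has zero time-derivative. So the energy-like quantity (x')^2 + 2x^2 is the first integral.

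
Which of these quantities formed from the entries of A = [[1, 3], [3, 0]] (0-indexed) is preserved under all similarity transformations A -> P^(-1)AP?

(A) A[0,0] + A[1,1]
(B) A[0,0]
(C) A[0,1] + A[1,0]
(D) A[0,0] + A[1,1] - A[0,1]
A

A[0,0] + A[1,1] is the trace of A. By the cyclic property of the trace, tr(P^(-1)AP) = tr(APP^(-1)) = tr(A), so it is the same for every matrix similar to A.

The other combinations are not similarity invariants. For example, take P = [[1, 2], [0, 1]] (det P = 1), so P^(-1) = [[1, -2], [0, 1]] and
B = P^(-1)AP = [[-5, -7], [3, 6]].
Evaluating each option on A and on B:
(A) A[0,0] + A[1,1]: 1 for A, 1 for B -> unchanged
(B) A[0,0]: 1 for A, -5 for B -> changes
(C) A[0,1] + A[1,0]: 6 for A, -4 for B -> changes
(D) A[0,0] + A[1,1] - A[0,1]: -2 for A, 8 for B -> changes

Only (A) A[0,0] + A[1,1] = 1 survives (and it does so for every P, not just this one), so it is the invariant.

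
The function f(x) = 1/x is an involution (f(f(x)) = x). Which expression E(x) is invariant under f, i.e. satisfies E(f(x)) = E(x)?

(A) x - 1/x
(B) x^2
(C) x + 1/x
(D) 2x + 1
C

Replace x by f(x) = 1/x in each option and simplify. As a quick numerical cross-check, also compare E(5) with E(f(5)) = E(1/5).

(A) x - 1/x  ->  (1/x) - 1/(1/x) = -x + 1/x; check: E(5) = 24/5 but E(1/5) = -24/5.   [not invariant]
(B) x^2  ->  (1/x)^2 = x^(-2); check: E(5) = 25 but E(1/5) = 1/25.   [not invariant]
(C) x + 1/x  ->  (1/x) + 1/(1/x), which simplifies back to x + 1/x; check: E(5) = 26/5, E(1/5) = 26/5.   [invariant]
(D) 2x + 1  ->  2(1/x) + 1 = (x + 2)/x; check: E(5) = 11 but E(1/5) = 7/5.   [not invariant]

Only (C) is unchanged. E is symmetric under swapping x with f(x) = 1/x, which is exactly what an involution does.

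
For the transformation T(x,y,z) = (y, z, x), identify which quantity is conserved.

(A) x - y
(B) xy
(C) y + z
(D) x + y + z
D

Apply T(x,y,z) = (y, z, x) to each option, i.e. replace (x, y, z) by the transformed coordinates.
Substitute the transformed coordinates into each option and compare with the original:
(A) x - y  ->  (y) - (z) = y - z   [differs from x - y: not invariant]
(B) xy  ->  (y)(z) = yz   [differs from xy: not invariant]
(C) y + z  ->  (z) + (x) = x + z   [differs from y + z: not invariant]
(D) x + y + z  ->  (y) + (z) + (x) = x + y + z   [equals x + y + z: invariant]

Only option (D), x + y + z, is unchanged by the transformation.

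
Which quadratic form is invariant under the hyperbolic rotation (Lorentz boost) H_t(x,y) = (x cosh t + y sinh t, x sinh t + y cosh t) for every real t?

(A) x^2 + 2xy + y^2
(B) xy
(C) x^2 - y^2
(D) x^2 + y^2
C

Write x' = x cosh t + y sinh t, y' = x sinh t + y cosh t and substitute into each option:
(A) x^2 + 2xy + y^2: (x' + y')^2 with x' + y' = (x + y)(cosh t + sinh t) = (x + y)e^t, so it becomes (x + y)^2 e^(2t)   [not invariant for t != 0]
(B) xy: (x cosh t + y sinh t)(x sinh t + y cosh t) = xy(cosh^2 t + sinh^2 t) + (x^2 + y^2) sinh t cosh t = xy cosh 2t + (x^2 + y^2)(sinh 2t)/2   [not invariant for t != 0]
(C) x^2 - y^2: (x cosh t + y sinh t)^2 - (x sinh t + y cosh t)^2 = x^2(cosh^2 t - sinh^2 t) + 2xy(cosh t sinh t - sinh t cosh t) + y^2(sinh^2 t - cosh^2 t) = x^2 - y^2   [invariant, using cosh^2 t - sinh^2 t = 1]
(D) x^2 + y^2: (x cosh t + y sinh t)^2 + (x sinh t + y cosh t)^2 = (x^2 + y^2)(cosh^2 t + sinh^2 t) + 4xy sinh t cosh t = (x^2 + y^2) cosh 2t + 2xy sinh 2t   [not invariant for t != 0]

Only (C) x^2 - y^2 is unchanged; it is the Minkowski form preserved by Lorentz boosts, just as x^2 + y^2 is preserved by ordinary rotations.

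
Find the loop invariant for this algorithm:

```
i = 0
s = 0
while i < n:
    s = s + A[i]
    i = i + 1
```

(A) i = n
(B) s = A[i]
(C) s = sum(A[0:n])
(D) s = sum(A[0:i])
D

A loop invariant must hold before the first iteration and be re-established by every execution of the body.

(D) s = sum(A[0:i]): Initially i = 0 and s = 0 = sum of the empty slice A[0:0]. If s = sum(A[0:i]) holds at the top of an iteration, the body sets s to sum(A[0:i]) + A[i] = sum(A[0:i+1]) and then i to i+1, so s = sum(A[0:i]) holds again. At exit i = n, giving s = sum(A[0:n]).

The other options fail:
(A) i = n: false initially (i = 0); it is the exit condition, not an invariant.
(B) s = A[i]: after the first iteration s = A[0] but i = 1, so s = A[i] compares s with the wrong element (and fails in general).
(C) s = sum(A[0:n]): false before the loop (s = 0, not the full sum) -- it only becomes true at exit.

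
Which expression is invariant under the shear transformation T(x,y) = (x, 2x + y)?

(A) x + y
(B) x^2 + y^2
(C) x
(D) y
C

Under the shear T(x,y) = (x, 2x + y):
Substitute the transformed coordinates into each option and compare with the original:
(A) x + y  ->  (x) + (2x + y) = 3x + y   [differs from x + y: not invariant]
(B) x^2 + y^2  ->  (x)^2 + (2x + y)^2 = 5x^2 + 4xy + y^2   [differs from x^2 + y^2: not invariant]
(C) x  ->  (x) = x   [equals x: invariant]
(D) y  ->  (2x + y) = 2x + y   [differs from y: not invariant]

Only option (C), x, is unchanged by the transformation.
A vertical shear moves points parallel to the y-axis, so the x-coordinate (and any function of x alone) is unchanged.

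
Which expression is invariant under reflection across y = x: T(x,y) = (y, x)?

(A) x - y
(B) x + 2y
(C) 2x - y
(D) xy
D

The map is reflection across y = x: T(x,y) = (y, x).
Substitute the transformed coordinates into each option and compare with the original:
(A) x - y  ->  (y) - (x) = -x + y   [differs from x - y: not invariant]
(B) x + 2y  ->  (y) + 2(x) = 2x + y   [differs from x + 2y: not invariant]
(C) 2x - y  ->  2(y) - (x) = -x + 2y   [differs from 2x - y: not invariant]
(D) xy  ->  (y)(x) = xy   [equals xy: invariant]

Only option (D), xy, is unchanged by the transformation.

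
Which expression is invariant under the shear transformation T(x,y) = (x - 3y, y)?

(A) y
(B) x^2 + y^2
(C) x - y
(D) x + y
A

Under the shear T(x,y) = (x - 3y, y):
Substitute the transformed coordinates into each option and compare with the original:
(A) y  ->  (y) = y   [equals y: invariant]
(B) x^2 + y^2  ->  (x - 3y)^2 + (y)^2 = x^2 - 6xy + 10y^2   [differs from x^2 + y^2: not invariant]
(C) x - y  ->  (x - 3y) - (y) = x - 4y   [differs from x - y: not invariant]
(D) x + y  ->  (x - 3y) + (y) = x - 2y   [differs from x + y: not invariant]

Only option (A), y, is unchanged by the transformation.
A horizontal shear moves points parallel to the x-axis, so the y-coordinate (and any function of y alone) is unchanged.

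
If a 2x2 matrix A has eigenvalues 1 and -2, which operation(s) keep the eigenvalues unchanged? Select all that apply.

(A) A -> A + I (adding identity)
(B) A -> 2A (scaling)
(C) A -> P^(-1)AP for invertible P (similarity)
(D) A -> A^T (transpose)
C and D

Eigenvalues are preserved by:
1. Similarity transformations: A -> P^(-1)AP (same characteristic polynomial)
2. Transpose: A^T has the same eigenvalues as A

Eigenvalues are NOT preserved by:
- Adding identity: eigenvalues become 1+1, -2+1
- Scaling: eigenvalues become 2, -4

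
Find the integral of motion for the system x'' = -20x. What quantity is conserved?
E = (x')^2 + 20x^2

Multiply the equation by x':
x' * x'' = -20x * x'
The left side is d/dt[(x')^2/2] and the right side is d/dt[-20x^2/2], so
d/dt[(x')^2/2 + 20x^2/2] = 0, i.e. (x')^2/2 + 20x^2/2 = constant.
Multiplying by 2, the integral of motion is E = (x')^2 + 20x^2.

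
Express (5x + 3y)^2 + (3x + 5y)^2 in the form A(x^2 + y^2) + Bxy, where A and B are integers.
34(x^2 + y^2) + 60xy

Expanding: (5x + 3y)^2 = 25x^2 + 30xy + 9y^2
(3x + 5y)^2 = 9x^2 + 30xy + 25y^2
Sum = (25+9)(x^2+y^2) + 60xy = 34(x^2 + y^2) + 60xy
This is symmetric in x and y.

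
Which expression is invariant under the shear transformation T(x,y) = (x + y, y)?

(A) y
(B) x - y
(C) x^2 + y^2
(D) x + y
A

Under the shear T(x,y) = (x + y, y):
Substitute the transformed coordinates into each option and compare with the original:
(A) y  ->  (y) = y   [equals y: invariant]
(B) x - y  ->  (x + y) - (y) = x   [differs from x - y: not invariant]
(C) x^2 + y^2  ->  (x + y)^2 + (y)^2 = x^2 + 2xy + 2y^2   [differs from x^2 + y^2: not invariant]
(D) x + y  ->  (x + y) + (y) = x + 2y   [differs from x + y: not invariant]

Only option (A), y, is unchanged by the transformation.
A horizontal shear moves points parallel to the x-axis, so the y-coordinate (and any function of y alone) is unchanged.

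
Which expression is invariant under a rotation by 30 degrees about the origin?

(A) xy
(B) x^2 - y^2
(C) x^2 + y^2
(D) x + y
C

A rotation by 30 degrees sends (x, y) to (sqrt(3)x/2 - y/2, x/2 + sqrt(3)y/2).
Substitute the transformed coordinates into each option and compare with the original:
(A) xy  ->  (sqrt(3)x/2 - y/2)(x/2 + sqrt(3)y/2) = sqrt(3)x^2/4 + xy/2 - sqrt(3)y^2/4   [differs from xy: not invariant]
(B) x^2 - y^2  ->  (sqrt(3)x/2 - y/2)^2 - (x/2 + sqrt(3)y/2)^2 = x^2/2 - sqrt(3)xy - y^2/2   [differs from x^2 - y^2: not invariant]
(C) x^2 + y^2  ->  (sqrt(3)x/2 - y/2)^2 + (x/2 + sqrt(3)y/2)^2 = x^2 + y^2   [equals x^2 + y^2: invariant]
(D) x + y  ->  (sqrt(3)x/2 - y/2) + (x/2 + sqrt(3)y/2) = x/2 + sqrt(3)x/2 - y/2 + sqrt(3)y/2   [differs from x + y: not invariant]

Only option (C), x^2 + y^2, is unchanged by the transformation.
Geometrically, x^2 + y^2 is the squared distance from the origin, which every rotation about the origin preserves.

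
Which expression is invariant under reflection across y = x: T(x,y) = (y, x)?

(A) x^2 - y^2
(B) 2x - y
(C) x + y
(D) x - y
C

The map is reflection across y = x: T(x,y) = (y, x).
Substitute the transformed coordinates into each option and compare with the original:
(A) x^2 - y^2  ->  (y)^2 - (x)^2 = -x^2 + y^2   [differs from x^2 - y^2: not invariant]
(B) 2x - y  ->  2(y) - (x) = -x + 2y   [differs from 2x - y: not invariant]
(C) x + y  ->  (y) + (x) = x + y   [equals x + y: invariant]
(D) x - y  ->  (y) - (x) = -x + y   [differs from x - y: not invariant]

Only option (C), x + y, is unchanged by the transformation.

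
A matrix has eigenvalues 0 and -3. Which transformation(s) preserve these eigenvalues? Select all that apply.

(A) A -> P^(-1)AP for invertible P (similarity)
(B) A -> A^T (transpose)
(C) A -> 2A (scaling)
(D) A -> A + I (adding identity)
A and B

Eigenvalues are preserved by:
1. Similarity transformations: A -> P^(-1)AP (same characteristic polynomial)
2. Transpose: A^T has the same eigenvalues as A

Eigenvalues are NOT preserved by:
- Adding identity: eigenvalues become 0+1, -3+1
- Scaling: eigenvalues become 0, -6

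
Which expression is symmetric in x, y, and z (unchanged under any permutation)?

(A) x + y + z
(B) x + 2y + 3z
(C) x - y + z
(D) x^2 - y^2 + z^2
A

A symmetric expression is unchanged when the variables are permuted; here the transformation to test is the swap (x, y) -> (y, x).
A symmetric expression must survive every permutation; the single swap x <-> y already eliminates the distractors, and the keyed expression is also unchanged by x <-> z and y <-> z (each variable enters it in exactly the same way).
Substitute the transformed coordinates into each option and compare with the original:
(A) x + y + z  ->  (y) + (x) + z = x + y + z   [equals x + y + z: invariant]
(B) x + 2y + 3z  ->  (y) + 2(x) + 3z = 2x + y + 3z   [differs from x + 2y + 3z: not invariant]
(C) x - y + z  ->  (y) - (x) + z = -x + y + z   [differs from x - y + z: not invariant]
(D) x^2 - y^2 + z^2  ->  (y)^2 - (x)^2 + z^2 = -x^2 + y^2 + z^2   [differs from x^2 - y^2 + z^2: not invariant]

Only option (A), x + y + z, is unchanged by the transformation.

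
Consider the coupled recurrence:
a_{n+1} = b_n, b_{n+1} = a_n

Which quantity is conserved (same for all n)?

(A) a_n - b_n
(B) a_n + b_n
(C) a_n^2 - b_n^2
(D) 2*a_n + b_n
B

Replace a_n by a_{n+1} = b_n and b_n by b_{n+1} = a_n in each option and simplify:
(A) a_n - b_n  ->  (b_n) - (a_n) = -a_n + b_n   [not conserved]
(B) a_n + b_n  ->  (b_n) + (a_n) = a_n + b_n   [conserved]
(C) a_n^2 - b_n^2  ->  (b_n)^2 - (a_n)^2 = -a_n^2 + b_n^2   [not conserved]
(D) 2*a_n + b_n  ->  2*(b_n) + (a_n) = a_n + 2*b_n   [not conserved]

Only (B) a_n + b_n returns to itself after one step, so it is the conserved quantity.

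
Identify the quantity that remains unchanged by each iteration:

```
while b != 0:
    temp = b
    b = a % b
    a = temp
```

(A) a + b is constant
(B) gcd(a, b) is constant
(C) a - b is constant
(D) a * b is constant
B

A loop invariant must hold before the first iteration and be re-established by every execution of the body.

(B) gcd(a, b) is constant: One iteration replaces (a, b) by (b, a mod b). Since a mod b = a - q*b for an integer q, any common divisor of a and b divides b and a mod b, and conversely; hence gcd(b, a mod b) = gcd(a, b). For instance (26, 7) -> (7, 5) keeps gcd = 1. At exit b = 0 and a = gcd of the original inputs.

The other options fail:
(A) a + b is constant: e.g. (a, b) = (26, 7) -> (7, 5): the sum goes from 33 to 12.
(C) a - b is constant: e.g. (a, b) = (26, 7) -> (7, 5): the difference goes from 19 to 2.
(D) a * b is constant: e.g. (a, b) = (26, 7) -> (7, 5): the product goes from 182 to 35.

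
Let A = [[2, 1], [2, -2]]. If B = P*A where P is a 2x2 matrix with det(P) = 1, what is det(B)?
-6

By the multiplicative property of determinants, det(B) = det(P*A) = det(P) * det(A) = det(A),
so the determinant is invariant under multiplication by any determinant-1 matrix; we just need det(A).

det(A) = (2)(-2) - (1)(2) = -4 - 2 = -6

Therefore det(B) = 1 * (-6) = -6.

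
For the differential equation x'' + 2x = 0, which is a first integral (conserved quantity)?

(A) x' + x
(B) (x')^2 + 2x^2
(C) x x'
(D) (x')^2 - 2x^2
B

A first integral I satisfies dI/dt = 0 along every solution. Differentiate each option and use the equation of motion:
(A) d/dt[x' + x] = x'' + x' = -2x + x', not identically 0
(B) d/dt[(x')^2 + 2x^2] = 2x'x'' + 4x x' = 2x'(-2x) + 4x x' = 0
(C) d/dt[x x'] = (x')^2 + x x'' = (x')^2 - 2x^2, not identically 0
(D) d/dt[(x')^2 - 2x^2] = 2x'x'' - 4x x' = -8x x', not identically 0

Only (B) has zero time-derivative. So the energy-like quantity (x')^2 + 2x^2 is the first integral.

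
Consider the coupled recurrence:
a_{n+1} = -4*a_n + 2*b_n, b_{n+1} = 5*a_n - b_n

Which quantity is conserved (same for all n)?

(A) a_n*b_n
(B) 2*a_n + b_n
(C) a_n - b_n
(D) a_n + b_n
D

Replace a_n by a_{n+1} = -4*a_n + 2*b_n and b_n by b_{n+1} = 5*a_n - b_n in each option and simplify:
(A) a_n*b_n  ->  (-4*a_n + 2*b_n)*(5*a_n - b_n) = -20*a_n^2 + 14*a_n*b_n - 2*b_n^2   [not conserved]
(B) 2*a_n + b_n  ->  2*(-4*a_n + 2*b_n) + (5*a_n - b_n) = -3*a_n + 3*b_n   [not conserved]
(C) a_n - b_n  ->  (-4*a_n + 2*b_n) - (5*a_n - b_n) = -9*a_n + 3*b_n   [not conserved]
(D) a_n + b_n  ->  (-4*a_n + 2*b_n) + (5*a_n - b_n) = a_n + b_n   [conserved]

Only (D) a_n + b_n returns to itself after one step, so it is the conserved quantity.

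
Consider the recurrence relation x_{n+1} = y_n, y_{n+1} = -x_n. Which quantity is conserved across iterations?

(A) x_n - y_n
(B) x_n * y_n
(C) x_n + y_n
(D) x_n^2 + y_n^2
D

For the recurrence x_{n+1} = y_n, y_{n+1} = -x_n:

x_{n+1}^2 + y_{n+1}^2 = y_n^2 + (-x_n)^2 = x_n^2 + y_n^2
The sum of squares is conserved (like energy in a harmonic oscillator).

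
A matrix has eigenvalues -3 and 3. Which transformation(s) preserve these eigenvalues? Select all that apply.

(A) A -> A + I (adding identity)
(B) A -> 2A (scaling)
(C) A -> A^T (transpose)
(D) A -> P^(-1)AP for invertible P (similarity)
C and D

Eigenvalues are preserved by:
1. Similarity transformations: A -> P^(-1)AP (same characteristic polynomial)
2. Transpose: A^T has the same eigenvalues as A

Eigenvalues are NOT preserved by:
- Adding identity: eigenvalues become -3+1, 3+1
- Scaling: eigenvalues become -6, 6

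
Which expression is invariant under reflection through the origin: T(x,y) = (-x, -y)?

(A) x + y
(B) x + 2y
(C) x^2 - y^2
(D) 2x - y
C

The map is reflection through the origin: T(x,y) = (-x, -y).
Substitute the transformed coordinates into each option and compare with the original:
(A) x + y  ->  (-x) + (-y) = -x - y   [differs from x + y: not invariant]
(B) x + 2y  ->  (-x) + 2(-y) = -x - 2y   [differs from x + 2y: not invariant]
(C) x^2 - y^2  ->  (-x)^2 - (-y)^2 = x^2 - y^2   [equals x^2 - y^2: invariant]
(D) 2x - y  ->  2(-x) - (-y) = -2x + y   [differs from 2x - y: not invariant]

Only option (C), x^2 - y^2, is unchanged by the transformation.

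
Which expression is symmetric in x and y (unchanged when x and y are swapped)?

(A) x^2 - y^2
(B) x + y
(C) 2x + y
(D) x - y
B

A symmetric expression is unchanged when the variables are permuted; here the transformation to test is the swap (x, y) -> (y, x).
Substitute the transformed coordinates into each option and compare with the original:
(A) x^2 - y^2  ->  (y)^2 - (x)^2 = -x^2 + y^2   [differs from x^2 - y^2: not invariant]
(B) x + y  ->  (y) + (x) = x + y   [equals x + y: invariant]
(C) 2x + y  ->  2(y) + (x) = x + 2y   [differs from 2x + y: not invariant]
(D) x - y  ->  (y) - (x) = -x + y   [differs from x - y: not invariant]

Only option (B), x + y, is unchanged by the transformation.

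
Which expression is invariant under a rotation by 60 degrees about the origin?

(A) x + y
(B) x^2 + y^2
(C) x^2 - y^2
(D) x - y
B

A rotation by 60 degrees sends (x, y) to (x/2 - sqrt(3)y/2, sqrt(3)x/2 + y/2).
Substitute the transformed coordinates into each option and compare with the original:
(A) x + y  ->  (x/2 - sqrt(3)y/2) + (sqrt(3)x/2 + y/2) = x/2 + sqrt(3)x/2 - sqrt(3)y/2 + y/2   [differs from x + y: not invariant]
(B) x^2 + y^2  ->  (x/2 - sqrt(3)y/2)^2 + (sqrt(3)x/2 + y/2)^2 = x^2 + y^2   [equals x^2 + y^2: invariant]
(C) x^2 - y^2  ->  (x/2 - sqrt(3)y/2)^2 - (sqrt(3)x/2 + y/2)^2 = -x^2/2 - sqrt(3)xy + y^2/2   [differs from x^2 - y^2: not invariant]
(D) x - y  ->  (x/2 - sqrt(3)y/2) - (sqrt(3)x/2 + y/2) = -sqrt(3)x/2 + x/2 - sqrt(3)y/2 - y/2   [differs from x - y: not invariant]

Only option (B), x^2 + y^2, is unchanged by the transformation.
Geometrically, x^2 + y^2 is the squared distance from the origin, which every rotation about the origin preserves.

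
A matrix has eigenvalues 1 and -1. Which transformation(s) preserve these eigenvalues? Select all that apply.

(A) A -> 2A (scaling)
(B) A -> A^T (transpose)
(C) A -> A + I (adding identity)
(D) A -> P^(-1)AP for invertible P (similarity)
B and D

Eigenvalues are preserved by:
1. Similarity transformations: A -> P^(-1)AP (same characteristic polynomial)
2. Transpose: A^T has the same eigenvalues as A

Eigenvalues are NOT preserved by:
- Adding identity: eigenvalues become 1+1, -1+1
- Scaling: eigenvalues become 2, -2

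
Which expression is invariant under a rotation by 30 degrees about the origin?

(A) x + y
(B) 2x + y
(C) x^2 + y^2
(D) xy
C

A rotation by 30 degrees sends (x, y) to (sqrt(3)x/2 - y/2, x/2 + sqrt(3)y/2).
Substitute the transformed coordinates into each option and compare with the original:
(A) x + y  ->  (sqrt(3)x/2 - y/2) + (x/2 + sqrt(3)y/2) = x/2 + sqrt(3)x/2 - y/2 + sqrt(3)y/2   [differs from x + y: not invariant]
(B) 2x + y  ->  2(sqrt(3)x/2 - y/2) + (x/2 + sqrt(3)y/2) = x/2 + sqrt(3)x - y + sqrt(3)y/2   [differs from 2x + y: not invariant]
(C) x^2 + y^2  ->  (sqrt(3)x/2 - y/2)^2 + (x/2 + sqrt(3)y/2)^2 = x^2 + y^2   [equals x^2 + y^2: invariant]
(D) xy  ->  (sqrt(3)x/2 - y/2)(x/2 + sqrt(3)y/2) = sqrt(3)x^2/4 + xy/2 - sqrt(3)y^2/4   [differs from xy: not invariant]

Only option (C), x^2 + y^2, is unchanged by the transformation.
Geometrically, x^2 + y^2 is the squared distance from the origin, which every rotation about the origin preserves.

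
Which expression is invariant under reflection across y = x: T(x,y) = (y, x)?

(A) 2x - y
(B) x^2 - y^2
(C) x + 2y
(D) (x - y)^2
D

The map is reflection across y = x: T(x,y) = (y, x).
Substitute the transformed coordinates into each option and compare with the original:
(A) 2x - y  ->  2(y) - (x) = -x + 2y   [differs from 2x - y: not invariant]
(B) x^2 - y^2  ->  (y)^2 - (x)^2 = -x^2 + y^2   [differs from x^2 - y^2: not invariant]
(C) x + 2y  ->  (y) + 2(x) = 2x + y   [differs from x + 2y: not invariant]
(D) (x - y)^2  ->  ((y) - (x))^2 = x^2 - 2xy + y^2   [equals (x - y)^2: invariant]

Only option (D), (x - y)^2, is unchanged by the transformation.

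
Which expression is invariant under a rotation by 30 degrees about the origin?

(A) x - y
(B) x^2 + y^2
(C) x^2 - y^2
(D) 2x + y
B

A rotation by 30 degrees sends (x, y) to (sqrt(3)x/2 - y/2, x/2 + sqrt(3)y/2).
Substitute the transformed coordinates into each option and compare with the original:
(A) x - y  ->  (sqrt(3)x/2 - y/2) - (x/2 + sqrt(3)y/2) = -x/2 + sqrt(3)x/2 - sqrt(3)y/2 - y/2   [differs from x - y: not invariant]
(B) x^2 + y^2  ->  (sqrt(3)x/2 - y/2)^2 + (x/2 + sqrt(3)y/2)^2 = x^2 + y^2   [equals x^2 + y^2: invariant]
(C) x^2 - y^2  ->  (sqrt(3)x/2 - y/2)^2 - (x/2 + sqrt(3)y/2)^2 = x^2/2 - sqrt(3)xy - y^2/2   [differs from x^2 - y^2: not invariant]
(D) 2x + y  ->  2(sqrt(3)x/2 - y/2) + (x/2 + sqrt(3)y/2) = x/2 + sqrt(3)x - y + sqrt(3)y/2   [differs from 2x + y: not invariant]

Only option (B), x^2 + y^2, is unchanged by the transformation.
Geometrically, x^2 + y^2 is the squared distance from the origin, which every rotation about the origin preserves.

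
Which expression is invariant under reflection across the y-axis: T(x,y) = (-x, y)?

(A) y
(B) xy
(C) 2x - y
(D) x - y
A

The map is reflection across the y-axis: T(x,y) = (-x, y).
Substitute the transformed coordinates into each option and compare with the original:
(A) y  ->  (y) = y   [equals y: invariant]
(B) xy  ->  (-x)(y) = -xy   [differs from xy: not invariant]
(C) 2x - y  ->  2(-x) - (y) = -2x - y   [differs from 2x - y: not invariant]
(D) x - y  ->  (-x) - (y) = -x - y   [differs from x - y: not invariant]

Only option (A), y, is unchanged by the transformation.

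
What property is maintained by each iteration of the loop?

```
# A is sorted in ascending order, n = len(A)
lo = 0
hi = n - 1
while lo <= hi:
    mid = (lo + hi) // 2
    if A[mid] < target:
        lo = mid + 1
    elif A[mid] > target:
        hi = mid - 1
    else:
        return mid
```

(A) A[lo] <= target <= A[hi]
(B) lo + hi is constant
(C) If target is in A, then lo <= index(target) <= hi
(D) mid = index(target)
C

A loop invariant must hold before the first iteration and be re-established by every execution of the body.

(C) If target is in A, then lo <= index(target) <= hi: Before the loop [lo, hi] = [0, n-1] covers every index. When A[mid] < target, sortedness puts target strictly to the right of mid, so setting lo = mid + 1 keeps index(target) in [lo, hi]; symmetrically for hi = mid - 1. Hence 'if target is in A then lo <= index(target) <= hi' holds after every iteration, and when lo > hi it proves target is absent.

The other options fail:
(A) A[lo] <= target <= A[hi]: fails when target is not in A (e.g. target < A[0] already violates it before the loop), so it is not maintained in general.
(B) lo + hi is constant: each iteration moves exactly one of lo, hi, so lo + hi changes (e.g. 0 + (n-1) becomes (mid+1) + (n-1)).
(D) mid = index(target): mid is just the current probe; it equals index(target) only on the iteration that returns.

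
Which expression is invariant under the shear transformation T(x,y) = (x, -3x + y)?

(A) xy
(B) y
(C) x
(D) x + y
C

Under the shear T(x,y) = (x, -3x + y):
Substitute the transformed coordinates into each option and compare with the original:
(A) xy  ->  (x)(-3x + y) = -3x^2 + xy   [differs from xy: not invariant]
(B) y  ->  (-3x + y) = -3x + y   [differs from y: not invariant]
(C) x  ->  (x) = x   [equals x: invariant]
(D) x + y  ->  (x) + (-3x + y) = -2x + y   [differs from x + y: not invariant]

Only option (C), x, is unchanged by the transformation.
A vertical shear moves points parallel to the y-axis, so the x-coordinate (and any function of x alone) is unchanged.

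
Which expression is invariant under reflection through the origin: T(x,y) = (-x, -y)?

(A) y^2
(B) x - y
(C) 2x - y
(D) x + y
A

The map is reflection through the origin: T(x,y) = (-x, -y).
Substitute the transformed coordinates into each option and compare with the original:
(A) y^2  ->  (-y)^2 = y^2   [equals y^2: invariant]
(B) x - y  ->  (-x) - (-y) = -x + y   [differs from x - y: not invariant]
(C) 2x - y  ->  2(-x) - (-y) = -2x + y   [differs from 2x - y: not invariant]
(D) x + y  ->  (-x) + (-y) = -x - y   [differs from x + y: not invariant]

Only option (A), y^2, is unchanged by the transformation.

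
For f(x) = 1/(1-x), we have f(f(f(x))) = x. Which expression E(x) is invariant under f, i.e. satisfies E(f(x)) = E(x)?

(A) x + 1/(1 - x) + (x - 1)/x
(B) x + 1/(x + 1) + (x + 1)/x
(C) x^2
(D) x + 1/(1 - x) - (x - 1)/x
A

Replace x by f(x) = 1/(1 - x) in each option and simplify. As a quick numerical cross-check, also compare E(3) with E(f(3)) = E(-1/2).

(A) x + 1/(1 - x) + (x - 1)/x  ->  (1/(1 - x)) + 1/(1 - (1/(1 - x))) + ((1/(1 - x)) - 1)/(1/(1 - x)), which simplifies back to x + 1/(1 - x) + (x - 1)/x; check: E(3) = 19/6, E(-1/2) = 19/6.   [invariant]
(B) x + 1/(x + 1) + (x + 1)/x  ->  (1/(1 - x)) + 1/((1/(1 - x)) + 1) + ((1/(1 - x)) + 1)/(1/(1 - x)) = (-x^3 + 6x^2 - 11x + 7)/(x^2 - 3x + 2); check: E(3) = 55/12 but E(-1/2) = 1/2.   [not invariant]
(C) x^2  ->  (1/(1 - x))^2 = (x - 1)^(-2); check: E(3) = 9 but E(-1/2) = 1/4.   [not invariant]
(D) x + 1/(1 - x) - (x - 1)/x  ->  (1/(1 - x)) + 1/(1 - (1/(1 - x))) - ((1/(1 - x)) - 1)/(1/(1 - x)) = (x^2(1 - x) - x + (x - 1)^2)/(x(x - 1)); check: E(3) = 11/6 but E(-1/2) = -17/6.   [not invariant]

Only (A) is unchanged. Indeed f(f(x)) = 1/(1 - 1/(1-x)) = (1-x)/(-x) = (x-1)/x, so E(x) = x + f(x) + f(f(x)) is the sum over the whole 3-cycle; applying f just permutes the three terms cyclically (x -> f(x) -> f(f(x)) -> x), leaving the sum unchanged.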